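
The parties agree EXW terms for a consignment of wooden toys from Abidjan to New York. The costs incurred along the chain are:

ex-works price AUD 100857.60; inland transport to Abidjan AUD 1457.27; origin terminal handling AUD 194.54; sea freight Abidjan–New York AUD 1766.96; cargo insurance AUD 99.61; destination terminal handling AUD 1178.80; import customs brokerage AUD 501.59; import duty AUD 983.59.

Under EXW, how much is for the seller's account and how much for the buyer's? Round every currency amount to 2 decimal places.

EXW: the seller makes goods available at their premises; the buyer bears all onward costs.
Seller's account: goods 100857.60 = 100857.60
Buyer's account: inland to port 1457.27 + origin terminal 194.54 + freight 1766.96 + insurance 99.61 + destination terminal 1178.80 + brokerage 501.59 + duty 983.59 = 6182.36

Seller: AUD 100857.60; buyer: AUD 6182.36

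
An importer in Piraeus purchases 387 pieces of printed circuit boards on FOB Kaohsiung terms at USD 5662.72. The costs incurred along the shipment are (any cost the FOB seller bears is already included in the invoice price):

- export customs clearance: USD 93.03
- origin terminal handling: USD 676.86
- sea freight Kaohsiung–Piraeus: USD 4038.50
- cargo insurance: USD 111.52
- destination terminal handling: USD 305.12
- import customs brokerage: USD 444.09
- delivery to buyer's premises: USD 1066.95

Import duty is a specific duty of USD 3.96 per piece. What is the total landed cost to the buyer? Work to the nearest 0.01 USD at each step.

Total landed cost: USD 13161.42

FOB: the seller bears costs until goods are on board at the origin port; the buyer bears freight, insurance and all costs thereafter.
Already in the invoice (seller's account under FOB): export clearance, origin terminal — exclude.
CIF value = FOB price + freight + insurance = 5662.72 + 4038.50 + 111.52 = 9812.74
Import duty = 387 × 3.96 = 1532.52
Buyer bears: freight 4038.50 + insurance 111.52 + destination terminal 305.12 + brokerage 444.09 + delivery 1066.95 + duty 1532.52 = 7498.70
Landed cost = invoice 5662.72 + 7498.70 = 13161.42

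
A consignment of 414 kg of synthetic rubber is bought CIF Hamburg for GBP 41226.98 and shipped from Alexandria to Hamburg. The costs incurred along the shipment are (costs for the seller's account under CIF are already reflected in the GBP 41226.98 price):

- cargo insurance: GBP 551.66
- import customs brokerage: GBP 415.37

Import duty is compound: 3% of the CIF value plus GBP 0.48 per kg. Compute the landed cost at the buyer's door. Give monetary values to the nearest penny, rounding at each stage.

CIF: the seller pays costs through ocean freight and marine insurance to the destination port.
Already in the invoice (seller's account under CIF): insurance — exclude.
The CIF price already equals the CIF value: 41226.98
Ad valorem component: 41226.98 × 3% = 1236.81
Specific component: 414 × 0.48 = 198.72
Import duty = 1236.81 + 198.72 = 1435.53
Buyer bears: brokerage 415.37 + duty 1435.53 = 1850.90
Landed cost = invoice 41226.98 + 1850.90 = 43077.88

Total landed cost: GBP 43077.88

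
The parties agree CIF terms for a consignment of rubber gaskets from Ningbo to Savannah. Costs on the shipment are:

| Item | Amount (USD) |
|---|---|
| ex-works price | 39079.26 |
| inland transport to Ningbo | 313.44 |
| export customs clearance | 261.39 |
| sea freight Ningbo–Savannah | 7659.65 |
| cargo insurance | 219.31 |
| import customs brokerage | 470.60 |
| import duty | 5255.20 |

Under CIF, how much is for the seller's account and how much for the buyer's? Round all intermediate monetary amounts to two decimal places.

Seller: USD 47533.05; buyer: USD 5725.80

CIF: the seller pays costs through ocean freight and marine insurance to the destination port.
Seller's account: goods 39079.26 + inland to port 313.44 + export clearance 261.39 + freight 7659.65 + insurance 219.31 = 47533.05
Buyer's account: brokerage 470.60 + duty 5255.20 = 5725.80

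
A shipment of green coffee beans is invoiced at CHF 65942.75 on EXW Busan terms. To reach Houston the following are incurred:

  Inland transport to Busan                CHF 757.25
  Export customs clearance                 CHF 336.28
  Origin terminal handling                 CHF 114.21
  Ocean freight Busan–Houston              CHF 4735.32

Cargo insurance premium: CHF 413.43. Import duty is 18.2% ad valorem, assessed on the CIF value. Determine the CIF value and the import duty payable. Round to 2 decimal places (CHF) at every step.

CIF = EXW price + pre-shipment costs + freight + insurance
CIF = 65942.75 + 757.25 + 336.28 + 114.21 + 4735.32 + 413.43 = 72299.24
Import duty = 72299.24 × 18.2% = 13158.46

CIF value: CHF 72299.24; import duty: CHF 13158.46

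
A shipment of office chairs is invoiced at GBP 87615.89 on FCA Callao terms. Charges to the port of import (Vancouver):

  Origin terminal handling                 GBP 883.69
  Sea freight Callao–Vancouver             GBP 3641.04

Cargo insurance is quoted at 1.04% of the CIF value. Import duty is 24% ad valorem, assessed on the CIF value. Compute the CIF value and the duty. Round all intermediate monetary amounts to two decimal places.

Let C be the CIF value. C = FCA price + pre-shipment costs + freight + 1.04% × C
C − 1.04% × C = 87615.89 + 883.69 + 3641.04
0.9896 × C = 92140.62
C = 92140.62 / 0.9896 = 93108.95
Insurance premium = 1.04% × 93108.95 = 968.33
Import duty = 93108.95 × 24% = 22346.15

CIF value: GBP 93108.95; import duty: GBP 22346.15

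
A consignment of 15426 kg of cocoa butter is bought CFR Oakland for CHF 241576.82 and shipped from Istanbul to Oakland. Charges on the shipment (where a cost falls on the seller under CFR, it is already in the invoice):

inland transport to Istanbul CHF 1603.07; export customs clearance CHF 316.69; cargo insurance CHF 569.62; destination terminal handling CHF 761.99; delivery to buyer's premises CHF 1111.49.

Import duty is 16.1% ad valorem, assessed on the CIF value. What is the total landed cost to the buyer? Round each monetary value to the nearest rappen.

CFR: the seller pays costs through ocean freight to the destination port, but not insurance.
Already in the invoice (seller's account under CFR): inland to port, export clearance — exclude.
CIF value = CFR price + insurance = 241576.82 + 569.62 = 242146.44
Import duty = 242146.44 × 16.1% = 38985.58
Buyer bears: insurance 569.62 + destination terminal 761.99 + delivery 1111.49 + duty 38985.58 = 41428.68
Landed cost = invoice 241576.82 + 41428.68 = 283005.50

Total landed cost: CHF 283005.50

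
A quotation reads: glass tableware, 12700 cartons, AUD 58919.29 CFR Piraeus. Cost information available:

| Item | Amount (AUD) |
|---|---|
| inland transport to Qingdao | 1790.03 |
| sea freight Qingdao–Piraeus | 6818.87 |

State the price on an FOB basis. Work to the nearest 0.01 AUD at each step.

FOB price: AUD 52100.42

Not relevant to the conversion: inland to port — on the seller under both CFR and FOB; already in the CFR price and stays in the FOB price.
From CFR to FOB, the seller no longer bears: freight.
FOB price = 58919.29 − 6818.87 = 52100.42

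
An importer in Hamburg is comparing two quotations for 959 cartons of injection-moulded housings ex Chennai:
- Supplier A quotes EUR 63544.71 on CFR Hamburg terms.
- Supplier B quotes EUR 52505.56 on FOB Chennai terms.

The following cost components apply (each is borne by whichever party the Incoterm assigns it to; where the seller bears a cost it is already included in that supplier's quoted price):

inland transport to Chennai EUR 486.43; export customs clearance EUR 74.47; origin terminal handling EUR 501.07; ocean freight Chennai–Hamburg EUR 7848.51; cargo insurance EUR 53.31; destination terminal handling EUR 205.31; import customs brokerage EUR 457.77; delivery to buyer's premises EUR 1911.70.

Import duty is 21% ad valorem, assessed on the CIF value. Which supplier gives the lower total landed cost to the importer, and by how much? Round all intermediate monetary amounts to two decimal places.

Supplier A (CFR):
CIF value = CFR price + insurance = 63544.71 + 53.31 = 63598.02
Import duty = 63598.02 × 21% = 13355.58
Buyer bears (A): 53.31 + 205.31 + 457.77 + 1911.70 = 2628.09
Landed cost (A) = invoice 63544.71 + 2628.09 + duty 13355.58 = 79528.38
Supplier B (FOB):
CIF value = FOB price + freight + insurance = 52505.56 + 7848.51 + 53.31 = 60407.38
Import duty = 60407.38 × 21% = 12685.55
Buyer bears (B): 7848.51 + 53.31 + 205.31 + 457.77 + 1911.70 = 10476.60
Landed cost (B) = invoice 52505.56 + 10476.60 + duty 12685.55 = 75667.71
Difference = |79528.38 − 75667.71| = 3860.67

Supplier B is cheaper by EUR 3860.67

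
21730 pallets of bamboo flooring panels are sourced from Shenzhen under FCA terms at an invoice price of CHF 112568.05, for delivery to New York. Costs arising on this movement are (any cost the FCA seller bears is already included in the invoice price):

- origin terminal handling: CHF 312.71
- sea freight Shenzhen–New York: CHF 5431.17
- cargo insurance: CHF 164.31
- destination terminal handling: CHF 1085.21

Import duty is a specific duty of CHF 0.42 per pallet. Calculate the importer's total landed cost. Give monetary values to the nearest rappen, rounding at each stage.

Total landed cost: CHF 128688.05

FCA: the seller delivers export-cleared goods to the carrier; the buyer bears costs from that point.
CIF value = FCA price + origin terminal + freight + insurance = 112568.05 + 312.71 + 5431.17 + 164.31 = 118476.24
Import duty = 21730 × 0.42 = 9126.60
Buyer bears: origin terminal 312.71 + freight 5431.17 + insurance 164.31 + destination terminal 1085.21 + duty 9126.60 = 16120.00
Landed cost = invoice 112568.05 + 16120.00 = 128688.05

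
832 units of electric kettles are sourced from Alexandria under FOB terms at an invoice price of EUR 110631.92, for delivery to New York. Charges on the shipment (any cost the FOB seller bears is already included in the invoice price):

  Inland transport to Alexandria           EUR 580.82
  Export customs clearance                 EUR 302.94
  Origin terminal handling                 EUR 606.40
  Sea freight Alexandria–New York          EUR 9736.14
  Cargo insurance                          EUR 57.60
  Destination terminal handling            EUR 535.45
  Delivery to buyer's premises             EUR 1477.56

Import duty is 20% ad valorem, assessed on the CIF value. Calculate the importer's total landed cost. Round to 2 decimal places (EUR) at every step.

Total landed cost: EUR 146523.80

FOB: the seller bears costs until goods are on board at the origin port; the buyer bears freight, insurance and all costs thereafter.
Already in the invoice (seller's account under FOB): inland to port, export clearance, origin terminal — exclude.
CIF value = FOB price + freight + insurance = 110631.92 + 9736.14 + 57.60 = 120425.66
Import duty = 120425.66 × 20% = 24085.13
Buyer bears: freight 9736.14 + insurance 57.60 + destination terminal 535.45 + delivery 1477.56 + duty 24085.13 = 35891.88
Landed cost = invoice 110631.92 + 35891.88 = 146523.80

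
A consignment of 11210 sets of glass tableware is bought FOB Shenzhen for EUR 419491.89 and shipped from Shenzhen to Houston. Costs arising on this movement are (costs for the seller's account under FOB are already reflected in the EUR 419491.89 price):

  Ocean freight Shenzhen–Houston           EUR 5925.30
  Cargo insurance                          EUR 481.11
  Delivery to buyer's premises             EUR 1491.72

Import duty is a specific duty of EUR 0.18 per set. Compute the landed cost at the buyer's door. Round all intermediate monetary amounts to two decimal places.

Total landed cost: EUR 429407.82

FOB: the seller bears costs until goods are on board at the origin port; the buyer bears freight, insurance and all costs thereafter.
CIF value = FOB price + freight + insurance = 419491.89 + 5925.30 + 481.11 = 425898.30
Import duty = 11210 × 0.18 = 2017.80
Buyer bears: freight 5925.30 + insurance 481.11 + delivery 1491.72 + duty 2017.80 = 9915.93
Landed cost = invoice 419491.89 + 9915.93 = 429407.82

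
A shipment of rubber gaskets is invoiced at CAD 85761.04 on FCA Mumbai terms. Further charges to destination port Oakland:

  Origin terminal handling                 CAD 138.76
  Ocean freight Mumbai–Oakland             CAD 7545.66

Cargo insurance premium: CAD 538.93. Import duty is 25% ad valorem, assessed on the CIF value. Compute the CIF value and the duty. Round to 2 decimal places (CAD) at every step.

CIF = FCA price + pre-shipment costs + freight + insurance
CIF = 85761.04 + 138.76 + 7545.66 + 538.93 = 93984.39
Import duty = 93984.39 × 25% = 23496.10

CIF value: CAD 93984.39; import duty: CAD 23496.10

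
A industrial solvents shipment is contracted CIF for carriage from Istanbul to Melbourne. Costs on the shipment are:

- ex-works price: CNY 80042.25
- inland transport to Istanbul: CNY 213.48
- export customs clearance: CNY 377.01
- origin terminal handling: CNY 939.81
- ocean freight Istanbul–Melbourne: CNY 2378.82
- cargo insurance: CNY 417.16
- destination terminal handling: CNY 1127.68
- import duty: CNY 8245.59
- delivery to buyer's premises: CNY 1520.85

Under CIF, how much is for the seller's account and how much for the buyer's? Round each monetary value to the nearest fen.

CIF: the seller pays costs through ocean freight and marine insurance to the destination port.
Seller's account: goods 80042.25 + inland to port 213.48 + export clearance 377.01 + origin terminal 939.81 + freight 2378.82 + insurance 417.16 = 84368.53
Buyer's account: destination terminal 1127.68 + duty 8245.59 + delivery 1520.85 = 10894.12

Seller: CNY 84368.53; buyer: CNY 10894.12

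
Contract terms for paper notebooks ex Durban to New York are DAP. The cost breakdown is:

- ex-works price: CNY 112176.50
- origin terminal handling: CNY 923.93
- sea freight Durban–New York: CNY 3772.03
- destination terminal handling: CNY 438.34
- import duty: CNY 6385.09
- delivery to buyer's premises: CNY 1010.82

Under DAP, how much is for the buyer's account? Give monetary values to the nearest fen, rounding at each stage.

Buyer's account: CNY 6385.09

DAP: the seller bears all costs to the named destination except import duty and clearance.
Seller's account: goods 112176.50 + origin terminal 923.93 + freight 3772.03 + destination terminal 438.34 + delivery 1010.82 = 118321.62
Buyer's account: duty 6385.09 = 6385.09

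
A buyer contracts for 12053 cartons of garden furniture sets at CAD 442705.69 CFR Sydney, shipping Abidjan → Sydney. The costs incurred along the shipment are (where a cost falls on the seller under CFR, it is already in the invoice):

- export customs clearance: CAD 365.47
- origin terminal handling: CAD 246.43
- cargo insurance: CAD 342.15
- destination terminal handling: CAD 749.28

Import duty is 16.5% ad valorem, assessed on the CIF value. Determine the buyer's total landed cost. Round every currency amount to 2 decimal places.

CFR: the seller pays costs through ocean freight to the destination port, but not insurance.
Already in the invoice (seller's account under CFR): export clearance, origin terminal — exclude.
CIF value = CFR price + insurance = 442705.69 + 342.15 = 443047.84
Import duty = 443047.84 × 16.5% = 73102.89
Buyer bears: insurance 342.15 + destination terminal 749.28 + duty 73102.89 = 74194.32
Landed cost = invoice 442705.69 + 74194.32 = 516900.01

Total landed cost: CAD 516900.01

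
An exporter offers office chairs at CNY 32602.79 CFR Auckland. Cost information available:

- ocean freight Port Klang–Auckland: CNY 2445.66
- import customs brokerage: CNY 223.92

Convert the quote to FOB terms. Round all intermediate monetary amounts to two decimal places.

FOB price: CNY 30157.13

Not relevant to the conversion: brokerage — on the buyer under both terms; not part of either seller's price.
From CFR to FOB, the seller no longer bears: freight.
FOB price = 32602.79 − 2445.66 = 30157.13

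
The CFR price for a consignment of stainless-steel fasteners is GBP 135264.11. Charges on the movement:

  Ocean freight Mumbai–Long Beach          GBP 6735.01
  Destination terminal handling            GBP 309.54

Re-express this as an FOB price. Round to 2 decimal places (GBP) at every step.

FOB price: GBP 128529.10

Not relevant to the conversion: destination terminal — on the buyer under both terms; not part of either seller's price.
From CFR to FOB, the seller no longer bears: freight.
FOB price = 135264.11 − 6735.01 = 128529.10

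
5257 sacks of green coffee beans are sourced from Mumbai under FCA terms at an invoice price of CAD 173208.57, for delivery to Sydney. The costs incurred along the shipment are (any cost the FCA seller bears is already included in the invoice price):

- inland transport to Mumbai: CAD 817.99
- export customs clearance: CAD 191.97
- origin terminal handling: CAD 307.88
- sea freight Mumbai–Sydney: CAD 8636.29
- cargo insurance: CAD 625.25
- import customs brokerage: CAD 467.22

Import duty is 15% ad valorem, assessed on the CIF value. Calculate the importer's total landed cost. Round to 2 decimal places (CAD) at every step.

Total landed cost: CAD 210661.91

FCA: the seller delivers export-cleared goods to the carrier; the buyer bears costs from that point.
Already in the invoice (seller's account under FCA): inland to port, export clearance — exclude.
CIF value = FCA price + origin terminal + freight + insurance = 173208.57 + 307.88 + 8636.29 + 625.25 = 182777.99
Import duty = 182777.99 × 15% = 27416.70
Buyer bears: origin terminal 307.88 + freight 8636.29 + insurance 625.25 + brokerage 467.22 + duty 27416.70 = 37453.34
Landed cost = invoice 173208.57 + 37453.34 = 210661.91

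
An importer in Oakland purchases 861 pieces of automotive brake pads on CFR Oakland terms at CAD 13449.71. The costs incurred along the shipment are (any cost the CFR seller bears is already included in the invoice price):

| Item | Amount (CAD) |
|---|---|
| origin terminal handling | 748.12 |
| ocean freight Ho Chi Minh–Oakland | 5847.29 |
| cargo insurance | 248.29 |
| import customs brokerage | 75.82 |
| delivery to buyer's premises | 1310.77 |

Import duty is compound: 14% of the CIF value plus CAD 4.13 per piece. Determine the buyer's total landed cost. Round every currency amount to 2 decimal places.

CFR: the seller pays costs through ocean freight to the destination port, but not insurance.
Already in the invoice (seller's account under CFR): origin terminal, freight — exclude.
CIF value = CFR price + insurance = 13449.71 + 248.29 = 13698.00
Ad valorem component: 13698.00 × 14% = 1917.72
Specific component: 861 × 4.13 = 3555.93
Import duty = 1917.72 + 3555.93 = 5473.65
Buyer bears: insurance 248.29 + brokerage 75.82 + delivery 1310.77 + duty 5473.65 = 7108.53
Landed cost = invoice 13449.71 + 7108.53 = 20558.24

Total landed cost: CAD 20558.24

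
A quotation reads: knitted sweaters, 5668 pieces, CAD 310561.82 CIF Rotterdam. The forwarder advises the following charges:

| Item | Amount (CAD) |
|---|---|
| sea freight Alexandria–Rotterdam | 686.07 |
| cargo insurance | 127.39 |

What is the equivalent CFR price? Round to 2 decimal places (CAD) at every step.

Not relevant to the conversion: freight — on the seller under both CIF and CFR; already in the CIF price and stays in the CFR price.
From CIF to CFR, the seller no longer bears: insurance.
CFR price = 310561.82 − 127.39 = 310434.43

CFR price: CAD 310434.43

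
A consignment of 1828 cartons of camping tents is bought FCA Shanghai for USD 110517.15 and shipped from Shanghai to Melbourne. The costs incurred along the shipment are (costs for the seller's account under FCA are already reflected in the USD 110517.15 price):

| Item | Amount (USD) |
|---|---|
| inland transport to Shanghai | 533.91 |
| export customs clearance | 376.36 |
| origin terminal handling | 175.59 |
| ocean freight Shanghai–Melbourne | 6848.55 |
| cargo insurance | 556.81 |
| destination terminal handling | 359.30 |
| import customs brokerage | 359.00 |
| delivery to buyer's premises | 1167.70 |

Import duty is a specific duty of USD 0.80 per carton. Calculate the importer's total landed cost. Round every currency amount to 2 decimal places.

Total landed cost: USD 121446.50

FCA: the seller delivers export-cleared goods to the carrier; the buyer bears costs from that point.
Already in the invoice (seller's account under FCA): inland to port, export clearance — exclude.
CIF value = FCA price + origin terminal + freight + insurance = 110517.15 + 175.59 + 6848.55 + 556.81 = 118098.10
Import duty = 1828 × 0.80 = 1462.40
Buyer bears: origin terminal 175.59 + freight 6848.55 + insurance 556.81 + destination terminal 359.30 + brokerage 359.00 + delivery 1167.70 + duty 1462.40 = 10929.35
Landed cost = invoice 110517.15 + 10929.35 = 121446.50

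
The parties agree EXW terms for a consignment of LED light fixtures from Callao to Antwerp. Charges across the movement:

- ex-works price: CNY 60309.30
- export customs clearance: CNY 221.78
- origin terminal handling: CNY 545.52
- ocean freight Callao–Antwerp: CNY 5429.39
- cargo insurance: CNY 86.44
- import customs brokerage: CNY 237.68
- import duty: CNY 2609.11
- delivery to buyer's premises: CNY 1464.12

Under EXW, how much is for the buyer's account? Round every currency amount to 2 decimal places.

Buyer's account: CNY 10594.04

EXW: the seller makes goods available at their premises; the buyer bears all onward costs.
Seller's account: goods 60309.30 = 60309.30
Buyer's account: export clearance 221.78 + origin terminal 545.52 + freight 5429.39 + insurance 86.44 + brokerage 237.68 + duty 2609.11 + delivery 1464.12 = 10594.04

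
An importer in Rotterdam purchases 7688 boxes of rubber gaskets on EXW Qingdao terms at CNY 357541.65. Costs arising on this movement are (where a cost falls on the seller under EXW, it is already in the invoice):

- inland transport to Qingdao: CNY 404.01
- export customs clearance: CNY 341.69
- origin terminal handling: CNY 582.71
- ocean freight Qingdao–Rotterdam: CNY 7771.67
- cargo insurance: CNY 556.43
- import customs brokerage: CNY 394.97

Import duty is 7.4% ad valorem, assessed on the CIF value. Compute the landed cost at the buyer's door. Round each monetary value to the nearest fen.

EXW: the seller makes goods available at their premises; the buyer bears all onward costs.
CIF value = EXW price + inland to port + export clearance + origin terminal + freight + insurance = 357541.65 + 404.01 + 341.69 + 582.71 + 7771.67 + 556.43 = 367198.16
Import duty = 367198.16 × 7.4% = 27172.66
Buyer bears: inland to port 404.01 + export clearance 341.69 + origin terminal 582.71 + freight 7771.67 + insurance 556.43 + brokerage 394.97 + duty 27172.66 = 37224.14
Landed cost = invoice 357541.65 + 37224.14 = 394765.79

Total landed cost: CNY 394765.79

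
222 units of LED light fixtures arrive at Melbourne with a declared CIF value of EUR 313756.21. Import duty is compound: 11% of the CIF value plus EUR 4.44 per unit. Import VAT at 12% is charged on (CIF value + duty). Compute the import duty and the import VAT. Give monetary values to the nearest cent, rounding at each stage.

Import duty: EUR 35498.86; import VAT: EUR 41910.61

Ad valorem component: 313756.21 × 11% = 34513.18
Specific component: 222 × 4.44 = 985.68
Import duty = 34513.18 + 985.68 = 35498.86
VAT base = CIF + duty = 313756.21 + 35498.86 = 349255.07
Import VAT = 349255.07 × 12% = 41910.61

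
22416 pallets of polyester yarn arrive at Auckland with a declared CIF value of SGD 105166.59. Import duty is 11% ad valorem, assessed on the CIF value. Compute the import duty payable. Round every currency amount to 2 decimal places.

Import duty: SGD 11568.32

Import duty = 105166.59 × 11% = 11568.32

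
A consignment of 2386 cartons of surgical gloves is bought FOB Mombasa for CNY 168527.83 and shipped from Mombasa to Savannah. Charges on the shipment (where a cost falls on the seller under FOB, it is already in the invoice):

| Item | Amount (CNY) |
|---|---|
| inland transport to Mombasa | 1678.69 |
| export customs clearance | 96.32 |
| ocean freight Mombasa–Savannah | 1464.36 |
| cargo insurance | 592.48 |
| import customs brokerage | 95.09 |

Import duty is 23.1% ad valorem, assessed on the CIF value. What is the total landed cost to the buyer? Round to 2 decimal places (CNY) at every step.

FOB: the seller bears costs until goods are on board at the origin port; the buyer bears freight, insurance and all costs thereafter.
Already in the invoice (seller's account under FOB): inland to port, export clearance — exclude.
CIF value = FOB price + freight + insurance = 168527.83 + 1464.36 + 592.48 = 170584.67
Import duty = 170584.67 × 23.1% = 39405.06
Buyer bears: freight 1464.36 + insurance 592.48 + brokerage 95.09 + duty 39405.06 = 41556.99
Landed cost = invoice 168527.83 + 41556.99 = 210084.82

Total landed cost: CNY 210084.82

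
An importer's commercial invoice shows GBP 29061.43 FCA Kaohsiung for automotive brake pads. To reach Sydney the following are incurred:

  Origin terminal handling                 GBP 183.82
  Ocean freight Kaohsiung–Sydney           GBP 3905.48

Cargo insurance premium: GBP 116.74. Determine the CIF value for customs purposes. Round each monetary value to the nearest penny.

CIF = FCA price + pre-shipment costs + freight + insurance
CIF = 29061.43 + 183.82 + 3905.48 + 116.74 = 33267.47

CIF value: GBP 33267.47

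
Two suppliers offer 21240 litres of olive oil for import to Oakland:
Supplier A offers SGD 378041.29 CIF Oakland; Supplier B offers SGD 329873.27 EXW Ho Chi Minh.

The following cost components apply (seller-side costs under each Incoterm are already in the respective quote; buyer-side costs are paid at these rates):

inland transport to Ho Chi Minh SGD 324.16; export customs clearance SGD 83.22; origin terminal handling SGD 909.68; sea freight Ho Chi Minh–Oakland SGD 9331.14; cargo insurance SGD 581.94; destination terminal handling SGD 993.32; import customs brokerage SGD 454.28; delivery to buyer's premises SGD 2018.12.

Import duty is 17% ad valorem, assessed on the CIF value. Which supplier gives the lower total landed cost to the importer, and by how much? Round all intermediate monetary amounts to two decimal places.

Supplier B is cheaper by SGD 43217.32

Supplier A (CIF):
The CIF price already equals the CIF value: 378041.29
Import duty = 378041.29 × 17% = 64267.02
Buyer bears (A): 993.32 + 454.28 + 2018.12 = 3465.72
Landed cost (A) = invoice 378041.29 + 3465.72 + duty 64267.02 = 445774.03
Supplier B (EXW):
CIF value = EXW price + inland to port + export clearance + origin terminal + freight + insurance = 329873.27 + 324.16 + 83.22 + 909.68 + 9331.14 + 581.94 = 341103.41
Import duty = 341103.41 × 17% = 57987.58
Buyer bears (B): 324.16 + 83.22 + 909.68 + 9331.14 + 581.94 + 993.32 + 454.28 + 2018.12 = 14695.86
Landed cost (B) = invoice 329873.27 + 14695.86 + duty 57987.58 = 402556.71
Difference = |445774.03 − 402556.71| = 43217.32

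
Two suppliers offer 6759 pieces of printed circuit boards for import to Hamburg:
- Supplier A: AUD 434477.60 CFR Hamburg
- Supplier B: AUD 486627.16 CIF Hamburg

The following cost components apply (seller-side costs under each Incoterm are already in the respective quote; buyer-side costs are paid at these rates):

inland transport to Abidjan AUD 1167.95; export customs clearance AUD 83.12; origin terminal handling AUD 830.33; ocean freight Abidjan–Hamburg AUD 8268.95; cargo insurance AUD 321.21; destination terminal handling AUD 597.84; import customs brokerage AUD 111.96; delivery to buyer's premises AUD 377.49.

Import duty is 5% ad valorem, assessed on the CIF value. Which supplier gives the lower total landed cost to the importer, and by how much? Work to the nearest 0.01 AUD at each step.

Supplier A is cheaper by AUD 54419.77

Supplier A (CFR):
CIF value = CFR price + insurance = 434477.60 + 321.21 = 434798.81
Import duty = 434798.81 × 5% = 21739.94
Buyer bears (A): 321.21 + 597.84 + 111.96 + 377.49 = 1408.50
Landed cost (A) = invoice 434477.60 + 1408.50 + duty 21739.94 = 457626.04
Supplier B (CIF):
The CIF price already equals the CIF value: 486627.16
Import duty = 486627.16 × 5% = 24331.36
Buyer bears (B): 597.84 + 111.96 + 377.49 = 1087.29
Landed cost (B) = invoice 486627.16 + 1087.29 + duty 24331.36 = 512045.81
Difference = |457626.04 − 512045.81| = 54419.77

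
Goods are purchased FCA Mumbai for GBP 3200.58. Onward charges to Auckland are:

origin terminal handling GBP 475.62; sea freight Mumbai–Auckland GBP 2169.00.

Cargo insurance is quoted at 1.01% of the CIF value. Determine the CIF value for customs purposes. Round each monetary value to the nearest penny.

Let C be the CIF value. C = FCA price + pre-shipment costs + freight + 1.01% × C
C − 1.01% × C = 3200.58 + 475.62 + 2169.00
0.9899 × C = 5845.20
C = 5845.20 / 0.9899 = 5904.84
Insurance premium = 1.01% × 5904.84 = 59.64

CIF value: GBP 5904.84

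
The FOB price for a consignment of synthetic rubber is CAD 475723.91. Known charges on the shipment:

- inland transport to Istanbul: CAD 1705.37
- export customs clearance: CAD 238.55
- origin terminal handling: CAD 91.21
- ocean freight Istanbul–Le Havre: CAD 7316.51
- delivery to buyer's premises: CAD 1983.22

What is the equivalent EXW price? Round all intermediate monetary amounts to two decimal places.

Not relevant to the conversion: freight, delivery — on the buyer under both terms; not part of either seller's price.
From FOB to EXW, the seller no longer bears: inland to port, export clearance, origin terminal.
EXW price = 475723.91 − 1705.37 − 238.55 − 91.21 = 473688.78

EXW price: CAD 473688.78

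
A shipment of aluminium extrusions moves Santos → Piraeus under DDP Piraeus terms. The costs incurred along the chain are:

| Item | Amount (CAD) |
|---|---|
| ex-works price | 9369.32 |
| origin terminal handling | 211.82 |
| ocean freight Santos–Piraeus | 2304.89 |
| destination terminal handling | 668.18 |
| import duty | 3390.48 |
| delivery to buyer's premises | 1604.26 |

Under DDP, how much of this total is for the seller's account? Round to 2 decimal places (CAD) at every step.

Seller's account: CAD 17548.95

DDP: the seller bears all costs including import duty.
Seller's account: goods 9369.32 + origin terminal 211.82 + freight 2304.89 + destination terminal 668.18 + duty 3390.48 + delivery 1604.26 = 17548.95
Buyer's account: 0.00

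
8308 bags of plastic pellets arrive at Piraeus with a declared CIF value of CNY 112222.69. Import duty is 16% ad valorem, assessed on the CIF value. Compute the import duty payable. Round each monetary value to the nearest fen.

Import duty: CNY 17955.63

Import duty = 112222.69 × 16% = 17955.63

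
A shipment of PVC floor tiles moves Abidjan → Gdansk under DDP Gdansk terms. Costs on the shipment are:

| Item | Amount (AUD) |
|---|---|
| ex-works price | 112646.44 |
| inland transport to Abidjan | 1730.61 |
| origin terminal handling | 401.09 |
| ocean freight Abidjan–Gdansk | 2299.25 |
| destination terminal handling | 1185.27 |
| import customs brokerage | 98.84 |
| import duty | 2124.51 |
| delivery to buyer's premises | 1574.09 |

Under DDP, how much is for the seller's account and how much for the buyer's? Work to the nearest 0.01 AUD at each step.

DDP: the seller bears all costs including import duty.
Seller's account: goods 112646.44 + inland to port 1730.61 + origin terminal 401.09 + freight 2299.25 + destination terminal 1185.27 + brokerage 98.84 + duty 2124.51 + delivery 1574.09 = 122060.10
Buyer's account: 0.00

Seller: AUD 122060.10; buyer: AUD 0.00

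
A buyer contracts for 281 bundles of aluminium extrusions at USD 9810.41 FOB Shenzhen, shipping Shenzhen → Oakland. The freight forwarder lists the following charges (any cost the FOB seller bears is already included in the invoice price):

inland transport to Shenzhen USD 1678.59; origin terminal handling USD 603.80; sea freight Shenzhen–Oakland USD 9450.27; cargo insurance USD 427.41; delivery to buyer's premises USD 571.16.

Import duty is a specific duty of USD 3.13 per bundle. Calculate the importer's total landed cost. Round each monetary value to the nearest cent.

Total landed cost: USD 21138.78

FOB: the seller bears costs until goods are on board at the origin port; the buyer bears freight, insurance and all costs thereafter.
Already in the invoice (seller's account under FOB): inland to port, origin terminal — exclude.
CIF value = FOB price + freight + insurance = 9810.41 + 9450.27 + 427.41 = 19688.09
Import duty = 281 × 3.13 = 879.53
Buyer bears: freight 9450.27 + insurance 427.41 + delivery 571.16 + duty 879.53 = 11328.37
Landed cost = invoice 9810.41 + 11328.37 = 21138.78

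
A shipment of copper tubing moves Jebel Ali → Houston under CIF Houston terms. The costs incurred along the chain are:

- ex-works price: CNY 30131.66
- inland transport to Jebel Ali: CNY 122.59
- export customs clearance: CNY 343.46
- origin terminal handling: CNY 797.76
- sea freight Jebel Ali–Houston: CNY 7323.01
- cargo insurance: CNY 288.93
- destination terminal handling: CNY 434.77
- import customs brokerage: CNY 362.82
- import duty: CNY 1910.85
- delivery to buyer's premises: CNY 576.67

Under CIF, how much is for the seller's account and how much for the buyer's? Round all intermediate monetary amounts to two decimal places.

Seller: CNY 39007.41; buyer: CNY 3285.11

CIF: the seller pays costs through ocean freight and marine insurance to the destination port.
Seller's account: goods 30131.66 + inland to port 122.59 + export clearance 343.46 + origin terminal 797.76 + freight 7323.01 + insurance 288.93 = 39007.41
Buyer's account: destination terminal 434.77 + brokerage 362.82 + duty 1910.85 + delivery 576.67 = 3285.11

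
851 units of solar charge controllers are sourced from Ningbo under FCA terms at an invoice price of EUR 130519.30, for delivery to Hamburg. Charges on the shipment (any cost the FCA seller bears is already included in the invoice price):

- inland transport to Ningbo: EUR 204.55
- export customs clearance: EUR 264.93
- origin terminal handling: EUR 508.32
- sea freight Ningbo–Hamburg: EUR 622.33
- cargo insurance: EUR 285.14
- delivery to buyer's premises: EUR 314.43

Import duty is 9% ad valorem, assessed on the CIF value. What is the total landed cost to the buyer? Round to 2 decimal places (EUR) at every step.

Total landed cost: EUR 144123.68

FCA: the seller delivers export-cleared goods to the carrier; the buyer bears costs from that point.
Already in the invoice (seller's account under FCA): inland to port, export clearance — exclude.
CIF value = FCA price + origin terminal + freight + insurance = 130519.30 + 508.32 + 622.33 + 285.14 = 131935.09
Import duty = 131935.09 × 9% = 11874.16
Buyer bears: origin terminal 508.32 + freight 622.33 + insurance 285.14 + delivery 314.43 + duty 11874.16 = 13604.38
Landed cost = invoice 130519.30 + 13604.38 = 144123.68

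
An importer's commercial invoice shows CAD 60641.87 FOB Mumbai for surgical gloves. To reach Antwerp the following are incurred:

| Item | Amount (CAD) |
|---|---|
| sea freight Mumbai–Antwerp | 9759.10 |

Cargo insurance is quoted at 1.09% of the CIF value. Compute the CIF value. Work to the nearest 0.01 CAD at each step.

Let C be the CIF value. C = FOB price + freight + 1.09% × C
C − 1.09% × C = 60641.87 + 9759.10
0.9891 × C = 70400.97
C = 70400.97 / 0.9891 = 71176.80
Insurance premium = 1.09% × 71176.80 = 775.83

CIF value: CAD 71176.80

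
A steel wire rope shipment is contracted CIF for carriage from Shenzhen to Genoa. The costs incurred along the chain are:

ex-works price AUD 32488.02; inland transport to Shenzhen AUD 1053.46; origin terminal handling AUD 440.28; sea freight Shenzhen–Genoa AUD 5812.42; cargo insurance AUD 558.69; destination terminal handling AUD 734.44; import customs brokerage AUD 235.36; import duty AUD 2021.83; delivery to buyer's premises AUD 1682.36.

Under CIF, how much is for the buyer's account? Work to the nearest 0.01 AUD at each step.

CIF: the seller pays costs through ocean freight and marine insurance to the destination port.
Seller's account: goods 32488.02 + inland to port 1053.46 + origin terminal 440.28 + freight 5812.42 + insurance 558.69 = 40352.87
Buyer's account: destination terminal 734.44 + brokerage 235.36 + duty 2021.83 + delivery 1682.36 = 4673.99

Buyer's account: AUD 4673.99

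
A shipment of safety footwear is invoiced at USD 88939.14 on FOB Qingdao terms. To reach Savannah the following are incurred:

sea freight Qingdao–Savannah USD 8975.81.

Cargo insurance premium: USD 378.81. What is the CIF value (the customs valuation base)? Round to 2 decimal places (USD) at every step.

CIF = FOB price + freight + insurance
CIF = 88939.14 + 8975.81 + 378.81 = 98293.76

CIF value: USD 98293.76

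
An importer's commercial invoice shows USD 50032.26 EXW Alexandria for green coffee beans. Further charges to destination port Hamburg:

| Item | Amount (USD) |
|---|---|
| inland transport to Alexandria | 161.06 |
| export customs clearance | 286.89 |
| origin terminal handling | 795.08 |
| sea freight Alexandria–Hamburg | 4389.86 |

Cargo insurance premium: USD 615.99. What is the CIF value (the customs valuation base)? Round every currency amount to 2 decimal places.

CIF value: USD 56281.14

CIF = EXW price + pre-shipment costs + freight + insurance
CIF = 50032.26 + 161.06 + 286.89 + 795.08 + 4389.86 + 615.99 = 56281.14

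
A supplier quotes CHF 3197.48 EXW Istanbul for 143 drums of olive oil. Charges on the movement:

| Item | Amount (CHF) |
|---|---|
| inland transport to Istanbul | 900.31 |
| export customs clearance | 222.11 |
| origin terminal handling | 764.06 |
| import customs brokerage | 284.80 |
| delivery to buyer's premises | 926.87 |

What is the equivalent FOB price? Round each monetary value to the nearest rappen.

FOB price: CHF 5083.96

Not relevant to the conversion: brokerage, delivery — on the buyer under both terms; not part of either seller's price.
From EXW to FOB, the seller additionally bears: inland to port, export clearance, origin terminal.
FOB price = 3197.48 + 900.31 + 222.11 + 764.06 = 5083.96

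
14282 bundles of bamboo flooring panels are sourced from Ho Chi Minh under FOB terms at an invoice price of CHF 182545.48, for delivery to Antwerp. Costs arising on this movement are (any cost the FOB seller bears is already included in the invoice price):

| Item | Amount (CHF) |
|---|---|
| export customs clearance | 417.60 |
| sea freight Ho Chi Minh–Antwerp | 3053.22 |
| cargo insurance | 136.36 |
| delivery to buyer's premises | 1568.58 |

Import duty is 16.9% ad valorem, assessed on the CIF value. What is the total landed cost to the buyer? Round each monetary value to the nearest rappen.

Total landed cost: CHF 218692.87

FOB: the seller bears costs until goods are on board at the origin port; the buyer bears freight, insurance and all costs thereafter.
Already in the invoice (seller's account under FOB): export clearance — exclude.
CIF value = FOB price + freight + insurance = 182545.48 + 3053.22 + 136.36 = 185735.06
Import duty = 185735.06 × 16.9% = 31389.23
Buyer bears: freight 3053.22 + insurance 136.36 + delivery 1568.58 + duty 31389.23 = 36147.39
Landed cost = invoice 182545.48 + 36147.39 = 218692.87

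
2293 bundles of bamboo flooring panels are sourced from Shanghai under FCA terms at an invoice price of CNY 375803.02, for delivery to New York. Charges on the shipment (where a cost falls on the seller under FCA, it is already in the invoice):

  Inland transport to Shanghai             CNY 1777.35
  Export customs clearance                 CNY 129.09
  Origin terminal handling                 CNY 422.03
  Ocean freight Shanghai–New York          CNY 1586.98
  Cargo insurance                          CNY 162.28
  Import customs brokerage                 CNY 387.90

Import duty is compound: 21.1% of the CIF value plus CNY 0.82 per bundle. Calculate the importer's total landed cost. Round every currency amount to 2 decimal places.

Total landed cost: CNY 459995.05

FCA: the seller delivers export-cleared goods to the carrier; the buyer bears costs from that point.
Already in the invoice (seller's account under FCA): inland to port, export clearance — exclude.
CIF value = FCA price + origin terminal + freight + insurance = 375803.02 + 422.03 + 1586.98 + 162.28 = 377974.31
Ad valorem component: 377974.31 × 21.1% = 79752.58
Specific component: 2293 × 0.82 = 1880.26
Import duty = 79752.58 + 1880.26 = 81632.84
Buyer bears: origin terminal 422.03 + freight 1586.98 + insurance 162.28 + brokerage 387.90 + duty 81632.84 = 84192.03
Landed cost = invoice 375803.02 + 84192.03 = 459995.05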